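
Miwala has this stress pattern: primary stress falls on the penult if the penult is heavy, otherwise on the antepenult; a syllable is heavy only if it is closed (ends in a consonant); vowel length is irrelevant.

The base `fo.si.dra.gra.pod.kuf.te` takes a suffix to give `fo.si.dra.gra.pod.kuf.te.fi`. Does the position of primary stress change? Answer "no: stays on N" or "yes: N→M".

Base `fo.si.dra.gra.pod.kuf.te` (7 syllables):
  Weights: 5 pod H, 6 kuf H, 7 te L.
  The penult (syllable 6, kuf) is heavy, so it takes stress.
  → primary stress on syllable 6.
Suffixed `fo.si.dra.gra.pod.kuf.te.fi` (8 syllables):
  Weights: 6 kuf H, 7 te L, 8 fi L.
  The penult (syllable 7, te) is light, so stress falls on the antepenult (syllable 6, kuf).
  → primary stress on syllable 6.

no: stays on 6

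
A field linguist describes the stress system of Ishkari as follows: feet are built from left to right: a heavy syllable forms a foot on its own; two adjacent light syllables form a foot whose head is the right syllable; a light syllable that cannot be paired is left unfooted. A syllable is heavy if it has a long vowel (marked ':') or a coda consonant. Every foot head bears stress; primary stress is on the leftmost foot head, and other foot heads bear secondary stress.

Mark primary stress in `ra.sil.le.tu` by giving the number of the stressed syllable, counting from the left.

2

Weights: 1 ra L, 2 sil H, 3 le L, 4 tu L.
Parse left to right (heavy = foot alone; LL = one foot; stranded L unfooted): ra (ˈsil) (le.ˈtu).
Foot heads: 2, 4.
Primary stress on the leftmost head = syllable 2.
Primary stress: syllable 2 → ra.ˈsil.le.tu.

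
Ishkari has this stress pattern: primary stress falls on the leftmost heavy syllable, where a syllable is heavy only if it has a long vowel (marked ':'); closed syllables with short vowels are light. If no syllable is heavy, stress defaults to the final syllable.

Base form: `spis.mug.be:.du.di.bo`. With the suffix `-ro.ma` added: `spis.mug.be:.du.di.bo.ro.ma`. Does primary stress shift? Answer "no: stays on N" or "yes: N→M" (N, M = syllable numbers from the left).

no: stays on 3

Base `spis.mug.be:.du.di.bo` (6 syllables):
  Weights: 1 spis L, 2 mug L, 3 be: H, 4 du L, 5 di L, 6 bo L.
  Heavy syllables in the domain: 3. The leftmost is syllable 3 (be:).
  → primary stress on syllable 3.
Suffixed `spis.mug.be:.du.di.bo.ro.ma` (8 syllables):
  Weights: 1 spis L, 2 mug L, 3 be: H, 4 du L, 5 di L, 6 bo L, 7 ro L, 8 ma L.
  Heavy syllables in the domain: 3. The leftmost is syllable 3 (be:).
  → primary stress on syllable 3.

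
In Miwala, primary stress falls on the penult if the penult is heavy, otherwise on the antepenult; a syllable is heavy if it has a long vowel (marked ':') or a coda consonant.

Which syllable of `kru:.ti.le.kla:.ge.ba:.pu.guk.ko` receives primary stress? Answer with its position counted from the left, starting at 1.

Weights: 7 pu L, 8 guk H, 9 ko L.
The penult (syllable 8, guk) is heavy, so it takes stress.
Primary stress: syllable 8 → kru:.ti.le.kla:.ge.ba:.pu.ˈguk.ko.

8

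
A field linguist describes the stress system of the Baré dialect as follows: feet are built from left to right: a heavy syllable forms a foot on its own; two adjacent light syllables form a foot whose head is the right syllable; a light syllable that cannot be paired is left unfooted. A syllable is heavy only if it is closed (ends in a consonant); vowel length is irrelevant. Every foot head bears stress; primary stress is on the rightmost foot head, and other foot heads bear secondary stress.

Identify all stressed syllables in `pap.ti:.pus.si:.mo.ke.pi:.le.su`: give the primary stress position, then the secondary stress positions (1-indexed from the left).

primary 9, secondary 1, 3, 5, 7

Weights: 1 pap H, 2 ti: L, 3 pus H, 4 si: L, 5 mo L, 6 ke L, 7 pi: L, 8 le L, 9 su L.
Parse left to right (heavy = foot alone; LL = one foot; stranded L unfooted): (ˈpap) ti: (ˈpus) (si:.ˈmo) (ke.ˈpi:) (le.ˈsu).
Foot heads: 1, 3, 5, 7, 9.
Primary stress on the rightmost head = syllable 9.
Secondary stress on 1, 3, 5, 7: ˌpap.ti:.ˌpus.si:.ˌmo.ke.ˌpi:.le.ˈsu.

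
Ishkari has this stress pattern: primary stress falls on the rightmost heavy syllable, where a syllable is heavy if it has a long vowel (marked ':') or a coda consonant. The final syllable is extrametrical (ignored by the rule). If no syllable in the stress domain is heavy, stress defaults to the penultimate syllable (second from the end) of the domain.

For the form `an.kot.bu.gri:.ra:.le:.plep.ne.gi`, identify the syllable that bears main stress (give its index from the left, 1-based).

The final syllable (9, gi) is extrametrical; the stress domain is syllables 1–8.
Weights: 1 an H, 2 kot H, 3 bu L, 4 gri: H, 5 ra: H, 6 le: H, 7 plep H, 8 ne L.
Heavy syllables in the domain: 1, 2, 4, 5, 6, 7. The rightmost is syllable 7 (plep).
Primary stress: syllable 7 → an.kot.bu.gri:.ra:.le:.ˈplep.ne.gi.

7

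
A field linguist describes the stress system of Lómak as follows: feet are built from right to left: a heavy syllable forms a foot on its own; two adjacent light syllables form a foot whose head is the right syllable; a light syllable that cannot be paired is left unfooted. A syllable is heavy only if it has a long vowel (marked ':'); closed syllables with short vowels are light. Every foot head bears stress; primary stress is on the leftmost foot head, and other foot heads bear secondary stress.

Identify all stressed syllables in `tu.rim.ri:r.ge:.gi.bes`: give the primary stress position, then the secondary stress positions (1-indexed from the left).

primary 2, secondary 3, 4, 6

Weights: 1 tu L, 2 rim L, 3 ri:r H, 4 ge: H, 5 gi L, 6 bes L.
Parse right to left (heavy = foot alone; LL = one foot; stranded L unfooted): (tu.ˈrim) (ˈri:r) (ˈge:) (gi.ˈbes).
Foot heads: 2, 3, 4, 6.
Primary stress on the leftmost head = syllable 2.
Secondary stress on 3, 4, 6: tu.ˈrim.ˌri:r.ˌge:.gi.ˌbes.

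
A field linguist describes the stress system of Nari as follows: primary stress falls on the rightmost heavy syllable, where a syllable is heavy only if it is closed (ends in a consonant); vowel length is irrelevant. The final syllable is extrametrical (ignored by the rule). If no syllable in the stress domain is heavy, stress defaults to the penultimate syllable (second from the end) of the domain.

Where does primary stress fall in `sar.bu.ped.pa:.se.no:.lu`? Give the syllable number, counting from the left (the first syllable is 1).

The final syllable (7, lu) is extrametrical; the stress domain is syllables 1–6.
Weights: 1 sar H, 2 bu L, 3 ped H, 4 pa: L, 5 se L, 6 no: L.
Heavy syllables in the domain: 1, 3. The rightmost is syllable 3 (ped).
Primary stress: syllable 3 → sar.bu.ˈped.pa:.se.no:.lu.

3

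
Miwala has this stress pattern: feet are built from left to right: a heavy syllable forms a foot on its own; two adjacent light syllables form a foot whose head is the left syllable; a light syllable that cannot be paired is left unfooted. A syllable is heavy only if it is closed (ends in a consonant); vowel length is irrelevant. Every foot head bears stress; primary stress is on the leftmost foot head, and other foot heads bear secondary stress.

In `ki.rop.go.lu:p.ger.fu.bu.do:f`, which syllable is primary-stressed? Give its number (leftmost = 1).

Weights: 1 ki L, 2 rop H, 3 go L, 4 lu:p H, 5 ger H, 6 fu L, 7 bu L, 8 do:f H.
Parse left to right (heavy = foot alone; LL = one foot; stranded L unfooted): ki (ˈrop) go (ˈlu:p) (ˈger) (ˈfu.bu) (ˈdo:f).
Foot heads: 2, 4, 5, 6, 8.
Primary stress on the leftmost head = syllable 2.
Primary stress: syllable 2 → ki.ˈrop.go.lu:p.ger.fu.bu.do:f.

2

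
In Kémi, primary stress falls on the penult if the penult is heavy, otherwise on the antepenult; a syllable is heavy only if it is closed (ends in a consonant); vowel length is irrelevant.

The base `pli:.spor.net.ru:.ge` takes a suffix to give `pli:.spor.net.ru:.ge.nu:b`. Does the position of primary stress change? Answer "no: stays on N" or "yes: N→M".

yes: 3→4

Base `pli:.spor.net.ru:.ge` (5 syllables):
  Weights: 3 net H, 4 ru: L, 5 ge L.
  The penult (syllable 4, ru:) is light, so stress falls on the antepenult (syllable 3, net).
  → primary stress on syllable 3.
Suffixed `pli:.spor.net.ru:.ge.nu:b` (6 syllables):
  Weights: 4 ru: L, 5 ge L, 6 nu:b H.
  The penult (syllable 5, ge) is light, so stress falls on the antepenult (syllable 4, ru:).
  → primary stress on syllable 4.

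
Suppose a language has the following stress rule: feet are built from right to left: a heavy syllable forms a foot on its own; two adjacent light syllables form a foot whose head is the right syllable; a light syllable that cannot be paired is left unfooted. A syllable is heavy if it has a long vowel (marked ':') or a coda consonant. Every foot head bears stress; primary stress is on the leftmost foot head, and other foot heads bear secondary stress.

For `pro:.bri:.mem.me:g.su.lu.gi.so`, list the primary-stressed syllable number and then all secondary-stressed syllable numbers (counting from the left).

primary 1, secondary 2, 3, 4, 6, 8

Weights: 1 pro: H, 2 bri: H, 3 mem H, 4 me:g H, 5 su L, 6 lu L, 7 gi L, 8 so L.
Parse right to left (heavy = foot alone; LL = one foot; stranded L unfooted): (ˈpro:) (ˈbri:) (ˈmem) (ˈme:g) (su.ˈlu) (gi.ˈso).
Foot heads: 1, 2, 3, 4, 6, 8.
Primary stress on the leftmost head = syllable 1.
Secondary stress on 2, 3, 4, 6, 8: ˈpro:.ˌbri:.ˌmem.ˌme:g.su.ˌlu.gi.ˌso.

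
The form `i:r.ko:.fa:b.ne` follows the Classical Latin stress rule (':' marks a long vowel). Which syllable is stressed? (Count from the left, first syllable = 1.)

Classical Latin: stress the penult if heavy (long vowel or closed), else the antepenult.
Weights: 2 ko: H, 3 fa:b H, 4 ne L.
The penult (syllable 3, fa:b) is heavy, so it takes stress.
Stress on syllable 3: i:r.ko:.ˈfa:b.ne.

3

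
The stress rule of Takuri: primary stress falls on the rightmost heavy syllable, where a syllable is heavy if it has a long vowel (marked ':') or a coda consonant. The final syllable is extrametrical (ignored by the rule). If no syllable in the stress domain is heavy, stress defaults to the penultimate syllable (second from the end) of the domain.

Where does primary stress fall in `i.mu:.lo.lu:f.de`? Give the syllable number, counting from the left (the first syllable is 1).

The final syllable (5, de) is extrametrical; the stress domain is syllables 1–4.
Weights: 1 i L, 2 mu: H, 3 lo L, 4 lu:f H.
Heavy syllables in the domain: 2, 4. The rightmost is syllable 4 (lu:f).
Primary stress: syllable 4 → i.mu:.lo.ˈlu:f.de.

4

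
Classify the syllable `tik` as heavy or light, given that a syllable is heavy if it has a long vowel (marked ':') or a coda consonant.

`tik`: short vowel, closed (coda /k/). Closed → heavy.

heavy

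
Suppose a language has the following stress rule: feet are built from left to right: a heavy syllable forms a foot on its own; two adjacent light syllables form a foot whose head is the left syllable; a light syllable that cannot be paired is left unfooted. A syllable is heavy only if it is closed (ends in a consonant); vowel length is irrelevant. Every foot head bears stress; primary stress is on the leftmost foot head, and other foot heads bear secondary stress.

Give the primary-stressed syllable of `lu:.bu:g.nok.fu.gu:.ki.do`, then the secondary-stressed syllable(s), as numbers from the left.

Weights: 1 lu: L, 2 bu:g H, 3 nok H, 4 fu L, 5 gu: L, 6 ki L, 7 do L.
Parse left to right (heavy = foot alone; LL = one foot; stranded L unfooted): lu: (ˈbu:g) (ˈnok) (ˈfu.gu:) (ˈki.do).
Foot heads: 2, 3, 4, 6.
Primary stress on the leftmost head = syllable 2.
Secondary stress on 3, 4, 6: lu:.ˈbu:g.ˌnok.ˌfu.gu:.ˌki.do.

primary 2, secondary 3, 4, 6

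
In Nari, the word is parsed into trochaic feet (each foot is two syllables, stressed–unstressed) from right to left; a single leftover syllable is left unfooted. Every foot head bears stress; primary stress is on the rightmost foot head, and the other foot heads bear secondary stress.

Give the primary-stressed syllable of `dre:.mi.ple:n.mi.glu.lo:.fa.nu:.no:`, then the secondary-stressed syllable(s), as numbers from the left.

Parse right to left into trochaic (ˈσσ) feet: dre: (ˈmi.ple:n) (ˈmi.glu) (ˈlo:.fa) (ˈnu:.no:). Syllable 1 is left unfooted.
Foot heads (stressed positions): 2, 4, 6, 8.
End Rule Rightmost: primary stress on the rightmost head = syllable 8.
Secondary stress on 2, 4, 6: dre:.ˌmi.ple:n.ˌmi.glu.ˌlo:.fa.ˈnu:.no:.

primary 8, secondary 2, 4, 6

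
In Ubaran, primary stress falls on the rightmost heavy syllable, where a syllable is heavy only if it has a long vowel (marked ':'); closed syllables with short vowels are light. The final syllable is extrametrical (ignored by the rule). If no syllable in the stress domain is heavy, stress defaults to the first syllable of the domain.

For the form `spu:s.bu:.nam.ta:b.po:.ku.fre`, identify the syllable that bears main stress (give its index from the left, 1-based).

5

The final syllable (7, fre) is extrametrical; the stress domain is syllables 1–6.
Weights: 1 spu:s H, 2 bu: H, 3 nam L, 4 ta:b H, 5 po: H, 6 ku L.
Heavy syllables in the domain: 1, 2, 4, 5. The rightmost is syllable 5 (po:).
Primary stress: syllable 5 → spu:s.bu:.nam.ta:b.ˈpo:.ku.fre.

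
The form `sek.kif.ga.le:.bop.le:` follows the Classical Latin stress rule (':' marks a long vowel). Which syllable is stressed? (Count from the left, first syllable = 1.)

5

Classical Latin: stress the penult if heavy (long vowel or closed), else the antepenult.
Weights: 4 le: H, 5 bop H, 6 le: H.
The penult (syllable 5, bop) is heavy, so it takes stress.
Stress on syllable 5: sek.kif.ga.le:.ˈbop.le:.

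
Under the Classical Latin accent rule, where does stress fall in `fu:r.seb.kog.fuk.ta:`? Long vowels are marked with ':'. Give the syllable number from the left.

4

Classical Latin: stress the penult if heavy (long vowel or closed), else the antepenult.
Weights: 3 kog H, 4 fuk H, 5 ta: H.
The penult (syllable 4, fuk) is heavy, so it takes stress.
Stress on syllable 4: fu:r.seb.kog.ˈfuk.ta:.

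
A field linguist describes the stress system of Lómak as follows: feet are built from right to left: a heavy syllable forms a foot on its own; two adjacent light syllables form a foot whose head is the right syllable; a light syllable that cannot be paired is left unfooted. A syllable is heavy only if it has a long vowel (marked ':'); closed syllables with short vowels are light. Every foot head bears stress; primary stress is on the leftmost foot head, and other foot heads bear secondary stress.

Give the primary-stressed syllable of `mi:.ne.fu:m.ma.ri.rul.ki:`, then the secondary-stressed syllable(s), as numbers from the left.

primary 1, secondary 3, 6, 7

Weights: 1 mi: H, 2 ne L, 3 fu:m H, 4 ma L, 5 ri L, 6 rul L, 7 ki: H.
Parse right to left (heavy = foot alone; LL = one foot; stranded L unfooted): (ˈmi:) ne (ˈfu:m) ma (ri.ˈrul) (ˈki:).
Foot heads: 1, 3, 6, 7.
Primary stress on the leftmost head = syllable 1.
Secondary stress on 3, 6, 7: ˈmi:.ne.ˌfu:m.ma.ri.ˌrul.ˌki:.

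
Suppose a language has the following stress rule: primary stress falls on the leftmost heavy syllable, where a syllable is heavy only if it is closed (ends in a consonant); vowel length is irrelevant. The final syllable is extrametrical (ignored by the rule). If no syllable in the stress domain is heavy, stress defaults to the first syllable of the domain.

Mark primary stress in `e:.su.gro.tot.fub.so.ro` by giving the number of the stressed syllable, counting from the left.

4

The final syllable (7, ro) is extrametrical; the stress domain is syllables 1–6.
Weights: 1 e: L, 2 su L, 3 gro L, 4 tot H, 5 fub H, 6 so L.
Heavy syllables in the domain: 4, 5. The leftmost is syllable 4 (tot).
Primary stress: syllable 4 → e:.su.gro.ˈtot.fub.so.ro.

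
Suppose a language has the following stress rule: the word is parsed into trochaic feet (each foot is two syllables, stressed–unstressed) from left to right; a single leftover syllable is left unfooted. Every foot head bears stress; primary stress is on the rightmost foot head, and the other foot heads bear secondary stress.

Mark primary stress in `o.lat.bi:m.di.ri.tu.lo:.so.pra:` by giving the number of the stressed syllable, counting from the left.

Parse left to right into trochaic (ˈσσ) feet: (ˈo.lat) (ˈbi:m.di) (ˈri.tu) (ˈlo:.so) pra:. Syllable 9 is left unfooted.
Foot heads (stressed positions): 1, 3, 5, 7.
End Rule Rightmost: primary stress on the rightmost head = syllable 7.
Primary stress: syllable 7 → o.lat.bi:m.di.ri.tu.ˈlo:.so.pra:.

7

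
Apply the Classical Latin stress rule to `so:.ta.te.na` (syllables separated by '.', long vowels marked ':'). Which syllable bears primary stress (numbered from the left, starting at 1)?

Classical Latin: stress the penult if heavy (long vowel or closed), else the antepenult.
Weights: 2 ta L, 3 te L, 4 na L.
The penult (syllable 3, te) is light, so stress falls on the antepenult (syllable 2, ta).
Stress on syllable 2: so:.ˈta.te.na.

2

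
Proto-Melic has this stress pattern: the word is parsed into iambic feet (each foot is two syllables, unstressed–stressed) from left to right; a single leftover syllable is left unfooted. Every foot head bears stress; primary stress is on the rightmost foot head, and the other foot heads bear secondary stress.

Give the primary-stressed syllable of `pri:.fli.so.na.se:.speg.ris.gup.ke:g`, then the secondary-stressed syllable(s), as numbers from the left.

Parse left to right into iambic (σˈσ) feet: (pri:.ˈfli) (so.ˈna) (se:.ˈspeg) (ris.ˈgup) ke:g. Syllable 9 is left unfooted.
Foot heads (stressed positions): 2, 4, 6, 8.
End Rule Rightmost: primary stress on the rightmost head = syllable 8.
Secondary stress on 2, 4, 6: pri:.ˌfli.so.ˌna.se:.ˌspeg.ris.ˈgup.ke:g.

primary 8, secondary 2, 4, 6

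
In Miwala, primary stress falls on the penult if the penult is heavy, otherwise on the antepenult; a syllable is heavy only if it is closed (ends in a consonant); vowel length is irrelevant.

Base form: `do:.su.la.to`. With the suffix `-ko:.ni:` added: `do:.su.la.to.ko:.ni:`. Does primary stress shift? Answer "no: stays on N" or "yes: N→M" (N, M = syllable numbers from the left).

yes: 2→4

Base `do:.su.la.to` (4 syllables):
  Weights: 2 su L, 3 la L, 4 to L.
  The penult (syllable 3, la) is light, so stress falls on the antepenult (syllable 2, su).
  → primary stress on syllable 2.
Suffixed `do:.su.la.to.ko:.ni:` (6 syllables):
  Weights: 4 to L, 5 ko: L, 6 ni: L.
  The penult (syllable 5, ko:) is light, so stress falls on the antepenult (syllable 4, to).
  → primary stress on syllable 4.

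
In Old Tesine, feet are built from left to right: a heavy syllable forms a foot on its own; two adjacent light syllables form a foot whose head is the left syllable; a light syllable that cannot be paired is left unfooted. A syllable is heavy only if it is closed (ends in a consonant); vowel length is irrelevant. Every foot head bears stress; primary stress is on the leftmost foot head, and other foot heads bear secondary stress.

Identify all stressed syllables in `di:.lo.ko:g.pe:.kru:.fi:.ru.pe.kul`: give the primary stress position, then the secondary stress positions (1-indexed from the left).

Weights: 1 di: L, 2 lo L, 3 ko:g H, 4 pe: L, 5 kru: L, 6 fi: L, 7 ru L, 8 pe L, 9 kul H.
Parse left to right (heavy = foot alone; LL = one foot; stranded L unfooted): (ˈdi:.lo) (ˈko:g) (ˈpe:.kru:) (ˈfi:.ru) pe (ˈkul).
Foot heads: 1, 3, 4, 6, 9.
Primary stress on the leftmost head = syllable 1.
Secondary stress on 3, 4, 6, 9: ˈdi:.lo.ˌko:g.ˌpe:.kru:.ˌfi:.ru.pe.ˌkul.

primary 1, secondary 3, 4, 6, 9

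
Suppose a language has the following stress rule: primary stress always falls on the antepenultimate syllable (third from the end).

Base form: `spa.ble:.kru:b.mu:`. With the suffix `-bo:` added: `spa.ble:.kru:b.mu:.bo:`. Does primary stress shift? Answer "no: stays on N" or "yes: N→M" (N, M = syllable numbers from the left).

yes: 2→3

Base `spa.ble:.kru:b.mu:` (4 syllables):
  The word has 4 syllables; the antepenultimate syllable (third from the end) is syllable 2 (ble:).
  → primary stress on syllable 2.
Suffixed `spa.ble:.kru:b.mu:.bo:` (5 syllables):
  The word has 5 syllables; the antepenultimate syllable (third from the end) is syllable 3 (kru:b).
  → primary stress on syllable 3.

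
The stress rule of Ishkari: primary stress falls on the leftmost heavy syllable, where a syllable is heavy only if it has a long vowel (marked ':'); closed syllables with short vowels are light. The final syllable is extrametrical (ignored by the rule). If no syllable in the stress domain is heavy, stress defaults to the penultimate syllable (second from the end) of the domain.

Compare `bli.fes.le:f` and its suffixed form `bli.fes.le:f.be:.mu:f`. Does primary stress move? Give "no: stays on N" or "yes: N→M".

Base `bli.fes.le:f` (3 syllables):
  The final syllable (3, le:f) is extrametrical; the stress domain is syllables 1–2.
  Weights: 1 bli L, 2 fes L.
  No heavy syllable in the domain; default to the penultimate syllable (second from the end) of the domain = syllable 1.
  → primary stress on syllable 1.
Suffixed `bli.fes.le:f.be:.mu:f` (5 syllables):
  The final syllable (5, mu:f) is extrametrical; the stress domain is syllables 1–4.
  Weights: 1 bli L, 2 fes L, 3 le:f H, 4 be: H.
  Heavy syllables in the domain: 3, 4. The leftmost is syllable 3 (le:f).
  → primary stress on syllable 3.

yes: 1→3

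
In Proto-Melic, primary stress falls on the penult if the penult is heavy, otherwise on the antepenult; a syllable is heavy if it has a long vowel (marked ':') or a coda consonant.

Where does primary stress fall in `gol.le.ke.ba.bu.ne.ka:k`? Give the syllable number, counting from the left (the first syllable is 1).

Weights: 5 bu L, 6 ne L, 7 ka:k H.
The penult (syllable 6, ne) is light, so stress falls on the antepenult (syllable 5, bu).
Primary stress: syllable 5 → gol.le.ke.ba.ˈbu.ne.ka:k.

5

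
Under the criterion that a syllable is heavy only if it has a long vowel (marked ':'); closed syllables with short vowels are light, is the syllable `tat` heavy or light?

`tat`: short vowel, closed (coda /t/). Short vowel → light.

light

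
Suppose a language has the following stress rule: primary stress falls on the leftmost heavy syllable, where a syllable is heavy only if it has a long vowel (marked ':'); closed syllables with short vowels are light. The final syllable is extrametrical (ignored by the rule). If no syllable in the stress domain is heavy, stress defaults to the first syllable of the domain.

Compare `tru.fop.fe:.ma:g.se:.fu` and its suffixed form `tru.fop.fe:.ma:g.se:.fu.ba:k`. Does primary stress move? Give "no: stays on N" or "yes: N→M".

no: stays on 3

Base `tru.fop.fe:.ma:g.se:.fu` (6 syllables):
  The final syllable (6, fu) is extrametrical; the stress domain is syllables 1–5.
  Weights: 1 tru L, 2 fop L, 3 fe: H, 4 ma:g H, 5 se: H.
  Heavy syllables in the domain: 3, 4, 5. The leftmost is syllable 3 (fe:).
  → primary stress on syllable 3.
Suffixed `tru.fop.fe:.ma:g.se:.fu.ba:k` (7 syllables):
  The final syllable (7, ba:k) is extrametrical; the stress domain is syllables 1–6.
  Weights: 1 tru L, 2 fop L, 3 fe: H, 4 ma:g H, 5 se: H, 6 fu L.
  Heavy syllables in the domain: 3, 4, 5. The leftmost is syllable 3 (fe:).
  → primary stress on syllable 3.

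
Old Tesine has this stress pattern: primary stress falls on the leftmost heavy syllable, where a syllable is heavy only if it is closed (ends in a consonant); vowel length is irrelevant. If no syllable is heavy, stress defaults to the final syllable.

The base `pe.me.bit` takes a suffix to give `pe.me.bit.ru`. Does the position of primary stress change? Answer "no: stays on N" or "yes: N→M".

Base `pe.me.bit` (3 syllables):
  Weights: 1 pe L, 2 me L, 3 bit H.
  Heavy syllables in the domain: 3. The leftmost is syllable 3 (bit).
  → primary stress on syllable 3.
Suffixed `pe.me.bit.ru` (4 syllables):
  Weights: 1 pe L, 2 me L, 3 bit H, 4 ru L.
  Heavy syllables in the domain: 3. The leftmost is syllable 3 (bit).
  → primary stress on syllable 3.

no: stays on 3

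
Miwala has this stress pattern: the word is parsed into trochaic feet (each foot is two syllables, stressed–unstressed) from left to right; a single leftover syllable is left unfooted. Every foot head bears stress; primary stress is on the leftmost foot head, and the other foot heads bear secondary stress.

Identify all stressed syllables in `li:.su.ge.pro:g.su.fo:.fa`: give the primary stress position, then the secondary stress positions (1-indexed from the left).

primary 1, secondary 3, 5

Parse left to right into trochaic (ˈσσ) feet: (ˈli:.su) (ˈge.pro:g) (ˈsu.fo:) fa. Syllable 7 is left unfooted.
Foot heads (stressed positions): 1, 3, 5.
End Rule Leftmost: primary stress on the leftmost head = syllable 1.
Secondary stress on 3, 5: ˈli:.su.ˌge.pro:g.ˌsu.fo:.fa.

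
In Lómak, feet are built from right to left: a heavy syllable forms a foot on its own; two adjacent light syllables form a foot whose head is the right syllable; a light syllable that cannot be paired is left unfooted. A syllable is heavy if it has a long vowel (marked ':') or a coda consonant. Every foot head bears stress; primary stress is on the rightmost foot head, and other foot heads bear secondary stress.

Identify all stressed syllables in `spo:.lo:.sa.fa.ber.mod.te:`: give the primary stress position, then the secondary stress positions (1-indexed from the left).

primary 7, secondary 1, 2, 4, 5, 6

Weights: 1 spo: H, 2 lo: H, 3 sa L, 4 fa L, 5 ber H, 6 mod H, 7 te: H.
Parse right to left (heavy = foot alone; LL = one foot; stranded L unfooted): (ˈspo:) (ˈlo:) (sa.ˈfa) (ˈber) (ˈmod) (ˈte:).
Foot heads: 1, 2, 4, 5, 6, 7.
Primary stress on the rightmost head = syllable 7.
Secondary stress on 1, 2, 4, 5, 6: ˌspo:.ˌlo:.sa.ˌfa.ˌber.ˌmod.ˈte:.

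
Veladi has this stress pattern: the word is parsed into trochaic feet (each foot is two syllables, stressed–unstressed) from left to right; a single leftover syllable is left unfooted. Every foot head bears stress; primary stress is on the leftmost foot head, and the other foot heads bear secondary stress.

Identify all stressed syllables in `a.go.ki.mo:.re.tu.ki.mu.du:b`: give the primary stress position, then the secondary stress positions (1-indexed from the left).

primary 1, secondary 3, 5, 7

Parse left to right into trochaic (ˈσσ) feet: (ˈa.go) (ˈki.mo:) (ˈre.tu) (ˈki.mu) du:b. Syllable 9 is left unfooted.
Foot heads (stressed positions): 1, 3, 5, 7.
End Rule Leftmost: primary stress on the leftmost head = syllable 1.
Secondary stress on 3, 5, 7: ˈa.go.ˌki.mo:.ˌre.tu.ˌki.mu.du:b.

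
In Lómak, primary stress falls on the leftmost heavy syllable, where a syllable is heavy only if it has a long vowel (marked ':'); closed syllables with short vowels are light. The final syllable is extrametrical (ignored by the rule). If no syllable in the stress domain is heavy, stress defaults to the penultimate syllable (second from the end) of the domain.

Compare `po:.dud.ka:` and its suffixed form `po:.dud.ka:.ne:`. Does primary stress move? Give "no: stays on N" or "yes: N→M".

no: stays on 1

Base `po:.dud.ka:` (3 syllables):
  The final syllable (3, ka:) is extrametrical; the stress domain is syllables 1–2.
  Weights: 1 po: H, 2 dud L.
  Heavy syllables in the domain: 1. The leftmost is syllable 1 (po:).
  → primary stress on syllable 1.
Suffixed `po:.dud.ka:.ne:` (4 syllables):
  The final syllable (4, ne:) is extrametrical; the stress domain is syllables 1–3.
  Weights: 1 po: H, 2 dud L, 3 ka: H.
  Heavy syllables in the domain: 1, 3. The leftmost is syllable 1 (po:).
  → primary stress on syllable 1.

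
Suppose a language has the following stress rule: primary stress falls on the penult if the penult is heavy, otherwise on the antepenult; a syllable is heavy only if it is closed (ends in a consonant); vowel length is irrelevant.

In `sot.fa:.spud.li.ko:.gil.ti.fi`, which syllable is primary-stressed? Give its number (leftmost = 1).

6

Weights: 6 gil H, 7 ti L, 8 fi L.
The penult (syllable 7, ti) is light, so stress falls on the antepenult (syllable 6, gil).
Primary stress: syllable 6 → sot.fa:.spud.li.ko:.ˈgil.ti.fi.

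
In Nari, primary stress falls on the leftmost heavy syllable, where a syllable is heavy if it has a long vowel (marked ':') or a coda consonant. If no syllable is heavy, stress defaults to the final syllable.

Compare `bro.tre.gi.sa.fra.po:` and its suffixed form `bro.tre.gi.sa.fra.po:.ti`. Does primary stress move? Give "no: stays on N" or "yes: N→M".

no: stays on 6

Base `bro.tre.gi.sa.fra.po:` (6 syllables):
  Weights: 1 bro L, 2 tre L, 3 gi L, 4 sa L, 5 fra L, 6 po: H.
  Heavy syllables in the domain: 6. The leftmost is syllable 6 (po:).
  → primary stress on syllable 6.
Suffixed `bro.tre.gi.sa.fra.po:.ti` (7 syllables):
  Weights: 1 bro L, 2 tre L, 3 gi L, 4 sa L, 5 fra L, 6 po: H, 7 ti L.
  Heavy syllables in the domain: 6. The leftmost is syllable 6 (po:).
  → primary stress on syllable 6.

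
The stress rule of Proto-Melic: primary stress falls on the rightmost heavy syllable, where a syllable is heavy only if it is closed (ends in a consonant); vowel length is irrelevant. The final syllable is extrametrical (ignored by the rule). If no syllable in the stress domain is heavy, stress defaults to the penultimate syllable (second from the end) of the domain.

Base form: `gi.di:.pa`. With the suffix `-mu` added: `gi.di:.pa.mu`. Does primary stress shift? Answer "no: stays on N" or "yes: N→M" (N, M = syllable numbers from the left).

yes: 1→2

Base `gi.di:.pa` (3 syllables):
  The final syllable (3, pa) is extrametrical; the stress domain is syllables 1–2.
  Weights: 1 gi L, 2 di: L.
  No heavy syllable in the domain; default to the penultimate syllable (second from the end) of the domain = syllable 1.
  → primary stress on syllable 1.
Suffixed `gi.di:.pa.mu` (4 syllables):
  The final syllable (4, mu) is extrametrical; the stress domain is syllables 1–3.
  Weights: 1 gi L, 2 di: L, 3 pa L.
  No heavy syllable in the domain; default to the penultimate syllable (second from the end) of the domain = syllable 2.
  → primary stress on syllable 2.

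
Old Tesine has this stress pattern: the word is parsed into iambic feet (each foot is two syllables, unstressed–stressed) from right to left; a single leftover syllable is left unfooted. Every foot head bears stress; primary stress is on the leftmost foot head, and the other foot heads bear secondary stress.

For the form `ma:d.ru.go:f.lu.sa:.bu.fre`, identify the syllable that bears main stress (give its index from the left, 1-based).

Parse right to left into iambic (σˈσ) feet: ma:d (ru.ˈgo:f) (lu.ˈsa:) (bu.ˈfre). Syllable 1 is left unfooted.
Foot heads (stressed positions): 3, 5, 7.
End Rule Leftmost: primary stress on the leftmost head = syllable 3.
Primary stress: syllable 3 → ma:d.ru.ˈgo:f.lu.sa:.bu.fre.

3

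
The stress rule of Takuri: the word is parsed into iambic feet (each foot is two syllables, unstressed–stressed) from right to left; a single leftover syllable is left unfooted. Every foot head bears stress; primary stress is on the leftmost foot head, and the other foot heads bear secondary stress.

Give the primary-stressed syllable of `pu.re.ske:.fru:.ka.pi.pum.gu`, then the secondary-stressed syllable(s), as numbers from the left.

primary 2, secondary 4, 6, 8

Parse right to left into iambic (σˈσ) feet: (pu.ˈre) (ske:.ˈfru:) (ka.ˈpi) (pum.ˈgu).
Foot heads (stressed positions): 2, 4, 6, 8.
End Rule Leftmost: primary stress on the leftmost head = syllable 2.
Secondary stress on 4, 6, 8: pu.ˈre.ske:.ˌfru:.ka.ˌpi.pum.ˌgu.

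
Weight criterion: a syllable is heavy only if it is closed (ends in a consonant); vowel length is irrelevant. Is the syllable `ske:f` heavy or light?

heavy

`ske:f`: long vowel, closed (coda /f/). Closed (coda /f/) → heavy.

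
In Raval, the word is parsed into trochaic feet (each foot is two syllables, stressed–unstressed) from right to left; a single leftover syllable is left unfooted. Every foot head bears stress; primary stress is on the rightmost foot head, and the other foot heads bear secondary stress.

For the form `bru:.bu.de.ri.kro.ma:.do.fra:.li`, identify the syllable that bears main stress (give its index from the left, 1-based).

8

Parse right to left into trochaic (ˈσσ) feet: bru: (ˈbu.de) (ˈri.kro) (ˈma:.do) (ˈfra:.li). Syllable 1 is left unfooted.
Foot heads (stressed positions): 2, 4, 6, 8.
End Rule Rightmost: primary stress on the rightmost head = syllable 8.
Primary stress: syllable 8 → bru:.bu.de.ri.kro.ma:.do.ˈfra:.li.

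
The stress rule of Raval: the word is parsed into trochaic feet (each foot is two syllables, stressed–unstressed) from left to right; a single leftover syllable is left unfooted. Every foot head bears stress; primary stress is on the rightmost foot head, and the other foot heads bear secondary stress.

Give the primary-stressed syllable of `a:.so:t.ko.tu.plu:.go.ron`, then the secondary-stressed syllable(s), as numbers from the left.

Parse left to right into trochaic (ˈσσ) feet: (ˈa:.so:t) (ˈko.tu) (ˈplu:.go) ron. Syllable 7 is left unfooted.
Foot heads (stressed positions): 1, 3, 5.
End Rule Rightmost: primary stress on the rightmost head = syllable 5.
Secondary stress on 1, 3: ˌa:.so:t.ˌko.tu.ˈplu:.go.ron.

primary 5, secondary 1, 3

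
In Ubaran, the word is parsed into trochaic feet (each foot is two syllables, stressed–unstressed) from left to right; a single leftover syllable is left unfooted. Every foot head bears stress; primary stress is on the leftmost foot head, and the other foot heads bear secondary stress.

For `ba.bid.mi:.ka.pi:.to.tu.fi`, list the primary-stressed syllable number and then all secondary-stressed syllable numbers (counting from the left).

primary 1, secondary 3, 5, 7

Parse left to right into trochaic (ˈσσ) feet: (ˈba.bid) (ˈmi:.ka) (ˈpi:.to) (ˈtu.fi).
Foot heads (stressed positions): 1, 3, 5, 7.
End Rule Leftmost: primary stress on the leftmost head = syllable 1.
Secondary stress on 3, 5, 7: ˈba.bid.ˌmi:.ka.ˌpi:.to.ˌtu.fi.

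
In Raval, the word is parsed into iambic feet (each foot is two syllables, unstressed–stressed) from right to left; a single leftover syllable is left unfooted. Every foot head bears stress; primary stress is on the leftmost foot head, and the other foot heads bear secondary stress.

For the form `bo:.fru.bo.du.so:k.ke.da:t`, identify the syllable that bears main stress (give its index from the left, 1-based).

3

Parse right to left into iambic (σˈσ) feet: bo: (fru.ˈbo) (du.ˈso:k) (ke.ˈda:t). Syllable 1 is left unfooted.
Foot heads (stressed positions): 3, 5, 7.
End Rule Leftmost: primary stress on the leftmost head = syllable 3.
Primary stress: syllable 3 → bo:.fru.ˈbo.du.so:k.ke.da:t.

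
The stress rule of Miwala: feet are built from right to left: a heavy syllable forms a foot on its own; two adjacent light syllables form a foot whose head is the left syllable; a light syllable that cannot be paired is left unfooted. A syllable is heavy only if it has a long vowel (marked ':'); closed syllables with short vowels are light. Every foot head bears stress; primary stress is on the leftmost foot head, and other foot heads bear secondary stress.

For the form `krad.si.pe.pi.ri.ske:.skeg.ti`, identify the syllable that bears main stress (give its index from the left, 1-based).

2

Weights: 1 krad L, 2 si L, 3 pe L, 4 pi L, 5 ri L, 6 ske: H, 7 skeg L, 8 ti L.
Parse right to left (heavy = foot alone; LL = one foot; stranded L unfooted): krad (ˈsi.pe) (ˈpi.ri) (ˈske:) (ˈskeg.ti).
Foot heads: 2, 4, 6, 7.
Primary stress on the leftmost head = syllable 2.
Primary stress: syllable 2 → krad.ˈsi.pe.pi.ri.ske:.skeg.ti.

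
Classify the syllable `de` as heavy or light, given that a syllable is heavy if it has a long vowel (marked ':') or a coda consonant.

light

`de`: short vowel, open (no coda). Short vowel, open → light.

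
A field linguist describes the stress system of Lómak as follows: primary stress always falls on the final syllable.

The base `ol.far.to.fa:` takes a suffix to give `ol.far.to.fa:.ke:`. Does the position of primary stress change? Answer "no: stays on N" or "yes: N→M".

yes: 4→5

Base `ol.far.to.fa:` (4 syllables):
  The word has 4 syllables; the final syllable is syllable 4 (fa:).
  → primary stress on syllable 4.
Suffixed `ol.far.to.fa:.ke:` (5 syllables):
  The word has 5 syllables; the final syllable is syllable 5 (ke:).
  → primary stress on syllable 5.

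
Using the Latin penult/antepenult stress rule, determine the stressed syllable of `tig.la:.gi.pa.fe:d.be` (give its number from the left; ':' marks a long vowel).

Classical Latin: stress the penult if heavy (long vowel or closed), else the antepenult.
Weights: 4 pa L, 5 fe:d H, 6 be L.
The penult (syllable 5, fe:d) is heavy, so it takes stress.
Stress on syllable 5: tig.la:.gi.pa.ˈfe:d.be.

5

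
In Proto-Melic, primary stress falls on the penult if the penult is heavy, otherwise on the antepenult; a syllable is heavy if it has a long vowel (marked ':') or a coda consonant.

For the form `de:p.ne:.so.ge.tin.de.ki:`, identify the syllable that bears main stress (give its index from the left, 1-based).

Weights: 5 tin H, 6 de L, 7 ki: H.
The penult (syllable 6, de) is light, so stress falls on the antepenult (syllable 5, tin).
Primary stress: syllable 5 → de:p.ne:.so.ge.ˈtin.de.ki:.

5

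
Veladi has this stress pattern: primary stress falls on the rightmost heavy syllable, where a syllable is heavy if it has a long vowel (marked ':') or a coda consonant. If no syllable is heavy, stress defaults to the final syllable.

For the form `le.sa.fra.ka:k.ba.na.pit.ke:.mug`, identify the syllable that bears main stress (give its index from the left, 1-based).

9

Weights: 1 le L, 2 sa L, 3 fra L, 4 ka:k H, 5 ba L, 6 na L, 7 pit H, 8 ke: H, 9 mug H.
Heavy syllables in the domain: 4, 7, 8, 9. The rightmost is syllable 9 (mug).
Primary stress: syllable 9 → le.sa.fra.ka:k.ba.na.pit.ke:.ˈmug.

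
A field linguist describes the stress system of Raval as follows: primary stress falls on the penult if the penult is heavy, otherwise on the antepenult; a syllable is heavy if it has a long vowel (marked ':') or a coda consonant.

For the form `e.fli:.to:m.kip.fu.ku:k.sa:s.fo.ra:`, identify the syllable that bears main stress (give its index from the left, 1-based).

7

Weights: 7 sa:s H, 8 fo L, 9 ra: H.
The penult (syllable 8, fo) is light, so stress falls on the antepenult (syllable 7, sa:s).
Primary stress: syllable 7 → e.fli:.to:m.kip.fu.ku:k.ˈsa:s.fo.ra:.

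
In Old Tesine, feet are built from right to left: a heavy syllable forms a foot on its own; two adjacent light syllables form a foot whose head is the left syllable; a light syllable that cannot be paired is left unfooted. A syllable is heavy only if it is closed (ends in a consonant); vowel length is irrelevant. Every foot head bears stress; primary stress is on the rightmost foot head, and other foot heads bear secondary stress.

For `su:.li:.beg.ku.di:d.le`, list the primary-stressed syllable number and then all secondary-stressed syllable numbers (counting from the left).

primary 5, secondary 1, 3

Weights: 1 su: L, 2 li: L, 3 beg H, 4 ku L, 5 di:d H, 6 le L.
Parse right to left (heavy = foot alone; LL = one foot; stranded L unfooted): (ˈsu:.li:) (ˈbeg) ku (ˈdi:d) le.
Foot heads: 1, 3, 5.
Primary stress on the rightmost head = syllable 5.
Secondary stress on 1, 3: ˌsu:.li:.ˌbeg.ku.ˈdi:d.le.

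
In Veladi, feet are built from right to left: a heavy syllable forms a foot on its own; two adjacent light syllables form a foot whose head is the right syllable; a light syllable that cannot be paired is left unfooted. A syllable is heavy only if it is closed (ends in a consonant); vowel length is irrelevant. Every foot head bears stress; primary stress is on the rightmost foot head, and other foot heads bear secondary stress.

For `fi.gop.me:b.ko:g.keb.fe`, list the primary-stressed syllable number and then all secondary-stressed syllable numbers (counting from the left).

primary 5, secondary 2, 3, 4

Weights: 1 fi L, 2 gop H, 3 me:b H, 4 ko:g H, 5 keb H, 6 fe L.
Parse right to left (heavy = foot alone; LL = one foot; stranded L unfooted): fi (ˈgop) (ˈme:b) (ˈko:g) (ˈkeb) fe.
Foot heads: 2, 3, 4, 5.
Primary stress on the rightmost head = syllable 5.
Secondary stress on 2, 3, 4: fi.ˌgop.ˌme:b.ˌko:g.ˈkeb.fe.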